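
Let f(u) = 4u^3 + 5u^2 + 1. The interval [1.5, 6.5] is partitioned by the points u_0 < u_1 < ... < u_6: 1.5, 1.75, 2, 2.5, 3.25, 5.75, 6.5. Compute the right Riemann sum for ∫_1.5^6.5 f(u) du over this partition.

Subinterval widths: 0.25, 0.25, 0.5, 0.75, 2.5, 0.75.
Right endpoints: 1.75, 2, 2.5, 3.25, 5.75, 6.5.
f(1.75) = 37.75, f(2) = 53, f(2.5) = 94.75, f(3.25) = 191.125, f(5.75) = 926.75, f(6.5) = 1310.75.
Sum = Σ Δu_i · f(u_i).
Sum = 3513.34375.

3513.34375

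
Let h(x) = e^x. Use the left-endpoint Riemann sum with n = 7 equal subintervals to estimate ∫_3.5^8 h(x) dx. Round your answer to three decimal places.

Δx = (8 − 3.5)/7 = 9/14.
Left endpoints: 3.5, 29/7, 67/14, 38/7, 85/14, 47/7, 103/14.
h(3.5) ≈ 33.115, h(29/7) ≈ 62.983, h(67/14) ≈ 119.787, h(38/7) ≈ 227.824, h(85/14) ≈ 433.299, h(47/7) ≈ 824.095, h(103/14) ≈ 1567.352.
Sum = Δx · [h(3.5) + h(29/7) + h(67/14) + ...].
Sum ≈ 2101.149.

2101.149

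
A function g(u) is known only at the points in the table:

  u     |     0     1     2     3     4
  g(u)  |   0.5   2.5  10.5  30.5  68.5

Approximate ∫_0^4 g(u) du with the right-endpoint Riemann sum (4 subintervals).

112

Δu = 1.
Sum = 1·[2.5 + 10.5 + 30.5 + 68.5] = 112.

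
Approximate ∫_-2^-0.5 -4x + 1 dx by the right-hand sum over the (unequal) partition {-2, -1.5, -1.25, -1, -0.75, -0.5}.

8

Subinterval widths: 0.5, 0.25, 0.25, 0.25, 0.25.
Right endpoints: -1.5, -1.25, -1, -0.75, -0.5.
f(-1.5) = 7, f(-1.25) = 6, f(-1) = 5, f(-0.75) = 4, f(-0.5) = 3.
Sum = Σ Δx_i · f(x_i).
Sum = 8.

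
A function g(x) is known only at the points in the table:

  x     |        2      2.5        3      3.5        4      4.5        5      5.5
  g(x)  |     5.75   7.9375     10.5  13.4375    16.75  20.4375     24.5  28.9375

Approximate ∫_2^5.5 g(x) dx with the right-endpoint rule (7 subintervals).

61.25

Δx = 0.5.
Sum = 0.5·[7.9375 + 10.5 + 13.4375 + 16.75 + 20.4375 + 24.5 + 28.9375] = 61.25.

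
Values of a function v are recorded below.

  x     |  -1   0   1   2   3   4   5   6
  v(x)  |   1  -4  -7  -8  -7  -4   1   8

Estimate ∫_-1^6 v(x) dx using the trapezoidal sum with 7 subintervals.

Δx = 1.
T_7 = (1/2)·[1 + 2·(-4) + 2·(-7) + 2·(-8) + 2·(-7) + 2·(-4) + 2·1 + 8] = -24.5.

-24.5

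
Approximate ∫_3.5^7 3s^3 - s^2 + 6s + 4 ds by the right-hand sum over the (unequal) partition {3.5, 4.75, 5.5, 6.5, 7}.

2131.34765625

Subinterval widths: 1.25, 0.75, 1, 0.5.
Right endpoints: 4.75, 5.5, 6.5, 7.
f(4.75) = 331.453125, f(5.5) = 505.875, f(6.5) = 824.625, f(7) = 1026.
Sum = Σ Δs_i · f(s_i).
Sum = 2131.34765625.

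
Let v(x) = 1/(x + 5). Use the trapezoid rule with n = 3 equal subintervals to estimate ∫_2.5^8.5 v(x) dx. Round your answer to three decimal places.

Δx = (8.5 − 2.5)/3 = 2.
v(2.5) = 2/15, v(4.5) = 2/19, v(6.5) = 2/23, v(8.5) = 2/27.
T_3 = (Δx/2)·[v(x_0) + 2v(x_1) + 2v(x_2) + v(x_3)].
Sum ≈ 0.592.

0.592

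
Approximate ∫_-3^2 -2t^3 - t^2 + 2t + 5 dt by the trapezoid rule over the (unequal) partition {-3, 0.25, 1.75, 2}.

78.34375

Subinterval widths: 3.25, 1.5, 0.25.
f(-3) = 44, f(0.25) = 5.40625, f(1.75) = -5.28125, f(2) = -11.
On each subinterval the trapezoid contributes (Δt_i/2)·[f(t_{i-1}) + f(t_i)].
Sum = 78.34375.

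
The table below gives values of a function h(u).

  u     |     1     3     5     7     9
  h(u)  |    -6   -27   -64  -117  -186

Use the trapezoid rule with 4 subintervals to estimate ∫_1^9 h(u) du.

-608

Δu = 2.
T_4 = (2/2)·[(-6) + 2·(-27) + 2·(-64) + 2·(-117) + (-186)] = -608.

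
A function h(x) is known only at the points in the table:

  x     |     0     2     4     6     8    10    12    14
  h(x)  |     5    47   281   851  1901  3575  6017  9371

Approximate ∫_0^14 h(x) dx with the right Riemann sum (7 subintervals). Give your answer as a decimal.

Δx = 2.
Sum = 2·[47 + 281 + 851 + 1901 + 3575 + 6017 + 9371] = 44086.

44086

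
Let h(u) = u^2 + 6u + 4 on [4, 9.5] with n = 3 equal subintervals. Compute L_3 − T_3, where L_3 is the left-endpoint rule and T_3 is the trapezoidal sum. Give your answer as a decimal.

-98.3125

L_3 ≈ 413.9768519.
T_3 ≈ 512.2893519.
L_3 − T_3 = -98.3125.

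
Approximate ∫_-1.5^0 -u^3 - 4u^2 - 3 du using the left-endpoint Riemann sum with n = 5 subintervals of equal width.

Δu = (0 − (-1.5))/5 = 0.3.
Left endpoints: -1.5, -1.2, -0.9, -0.6, -0.3.
f(-1.5) = -8.625, f(-1.2) = -7.032, f(-0.9) = -5.511, f(-0.6) = -4.224, f(-0.3) = -3.333.
Sum = Δu · [f(-1.5) + f(-1.2) + f(-0.9) + f(-0.6) + f(-0.3)].
Sum = -8.6175.

-8.6175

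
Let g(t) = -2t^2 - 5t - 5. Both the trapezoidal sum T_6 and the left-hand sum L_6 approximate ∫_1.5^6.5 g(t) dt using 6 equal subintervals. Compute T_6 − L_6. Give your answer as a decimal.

T_6 ≈ -306.99074.
L_6 ≈ -263.24074.
T_6 − L_6 = -43.75.

-43.75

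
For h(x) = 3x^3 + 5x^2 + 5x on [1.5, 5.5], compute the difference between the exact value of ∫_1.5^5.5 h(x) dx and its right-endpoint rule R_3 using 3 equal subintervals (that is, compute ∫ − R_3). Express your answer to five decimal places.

Exact integral: ∫_1.5^5.5 h(x) dx ≈ 1024.1666667.
R_3 ≈ 1500.0925926.
Error ≈ 1024.1666667 − 1500.0925926 ≈ -475.92593.

-475.92593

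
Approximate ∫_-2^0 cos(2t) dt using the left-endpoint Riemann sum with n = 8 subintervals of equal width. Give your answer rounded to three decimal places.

-0.577

Δt = (0 − (-2))/8 = 0.25.
Left endpoints: -2, -1.75, -1.5, -1.25, -1, -0.75, -0.5, -0.25.
f(-2) ≈ -0.654, f(-1.75) ≈ -0.936, f(-1.5) ≈ -0.990, f(-1.25) ≈ -0.801, f(-1) ≈ -0.416, f(-0.75) ≈ 0.071, f(-0.5) ≈ 0.540, f(-0.25) ≈ 0.878.
Sum = Δt · [f(-2) + f(-1.75) + f(-1.5) + ...].
Sum ≈ -0.577.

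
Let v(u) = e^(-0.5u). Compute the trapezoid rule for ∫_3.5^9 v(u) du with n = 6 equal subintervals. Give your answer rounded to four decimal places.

0.3310

Δu = (9 − 3.5)/6 = 11/12.
v(3.5) ≈ 0.1738, v(53/12) ≈ 0.1099, v(16/3) ≈ 0.0695, v(6.25) ≈ 0.0439, v(43/6) ≈ 0.0278, v(97/12) ≈ 0.0176, v(9) ≈ 0.0111.
T_6 = (Δu/2)·[v(u_0) + 2v(u_1) + ... + 2v(u_{5}) + v(u_6)].
Sum ≈ 0.3310.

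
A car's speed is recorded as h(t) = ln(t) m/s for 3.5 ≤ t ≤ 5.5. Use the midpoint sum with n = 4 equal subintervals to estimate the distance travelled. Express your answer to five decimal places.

2.99252

Δt = (5.5 − 3.5)/4 = 0.5.
Midpoints: 3.75, 4.25, 4.75, 5.25.
h(3.75) ≈ 1.32176, h(4.25) ≈ 1.44692, h(4.75) ≈ 1.55814, h(5.25) ≈ 1.65823.
Sum = Δt · [h(3.75) + h(4.25) + h(4.75) + h(5.25)].
Sum ≈ 2.99252.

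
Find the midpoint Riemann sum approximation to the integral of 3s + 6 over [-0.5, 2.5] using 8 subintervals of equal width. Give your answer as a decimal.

Δs = (2.5 − (-0.5))/8 = 0.375.
Midpoints: -0.3125, 0.0625, 0.4375, 0.8125, 1.1875, 1.5625, 1.9375, 2.3125.
f(-0.3125) = 5.0625, f(0.0625) = 6.1875, f(0.4375) = 7.3125, f(0.8125) = 8.4375, f(1.1875) = 9.5625, f(1.5625) = 10.6875, f(1.9375) = 11.8125, f(2.3125) = 12.9375.
Sum = Δs · [f(-0.3125) + f(0.0625) + f(0.4375) + ...].
Sum = 27.

27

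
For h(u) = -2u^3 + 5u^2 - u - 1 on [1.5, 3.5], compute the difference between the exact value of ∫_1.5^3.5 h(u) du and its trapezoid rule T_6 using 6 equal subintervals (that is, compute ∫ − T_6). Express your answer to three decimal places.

0.370

Exact integral: ∫_1.5^3.5 h(u) du ≈ -13.66667.
T_6 ≈ -14.03704.
Error ≈ -13.66667 − (-14.03704) ≈ 0.370.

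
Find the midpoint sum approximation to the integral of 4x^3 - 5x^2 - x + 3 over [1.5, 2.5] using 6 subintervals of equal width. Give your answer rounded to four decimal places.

Δx = (2.5 − 1.5)/6 = 1/6.
Midpoints: 19/12, 1.75, 23/12, 25/12, 2.25, 29/12.
f(19/12) = 257/54, f(1.75) = 7.375, f(23/12) = 1175/108, f(25/12) = 3323/216, f(2.25) = 21, f(29/12) = 6013/216.
Sum = Δx · [f(19/12) + f(1.75) + f(23/12) + ...].
Sum ≈ 14.5394.

14.5394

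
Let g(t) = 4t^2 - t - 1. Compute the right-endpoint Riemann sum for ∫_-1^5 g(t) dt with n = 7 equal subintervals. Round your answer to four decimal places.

Δt = (5 − (-1))/7 = 6/7.
Right endpoints: -1/7, 5/7, 11/7, 17/7, 23/7, 29/7, 5.
g(-1/7) = -38/49, g(5/7) = 16/49, g(11/7) = 358/49, g(17/7) = 988/49, g(23/7) = 1906/49, g(29/7) = 3112/49, g(5) = 94.
Sum = Δt · [g(-1/7) + g(5/7) + g(11/7) + ...].
Sum ≈ 191.5102.

191.5102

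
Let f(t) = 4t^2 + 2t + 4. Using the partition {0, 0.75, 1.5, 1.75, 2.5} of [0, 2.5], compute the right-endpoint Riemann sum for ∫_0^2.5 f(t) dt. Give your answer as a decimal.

48.25

Subinterval widths: 0.75, 0.75, 0.25, 0.75.
Right endpoints: 0.75, 1.5, 1.75, 2.5.
f(0.75) = 7.75, f(1.5) = 16, f(1.75) = 19.75, f(2.5) = 34.
Sum = Σ Δt_i · f(t_i).
Sum = 48.25.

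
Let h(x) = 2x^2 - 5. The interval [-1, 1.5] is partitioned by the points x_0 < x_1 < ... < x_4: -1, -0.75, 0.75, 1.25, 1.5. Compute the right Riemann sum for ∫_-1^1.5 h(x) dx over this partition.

Subinterval widths: 0.25, 1.5, 0.5, 0.25.
Right endpoints: -0.75, 0.75, 1.25, 1.5.
h(-0.75) = -3.875, h(0.75) = -3.875, h(1.25) = -1.875, h(1.5) = -0.5.
Sum = Σ Δx_i · h(x_i).
Sum = -7.84375.

-7.84375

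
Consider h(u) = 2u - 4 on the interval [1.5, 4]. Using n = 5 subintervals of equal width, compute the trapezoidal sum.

Δu = (4 − 1.5)/5 = 0.5.
h(1.5) = -1, h(2) = 0, h(2.5) = 1, h(3) = 2, h(3.5) = 3, h(4) = 4.
T_5 = (Δu/2)·[h(u_0) + 2h(u_1) + ... + 2h(u_{4}) + h(u_5)].
Sum = 3.75.

3.75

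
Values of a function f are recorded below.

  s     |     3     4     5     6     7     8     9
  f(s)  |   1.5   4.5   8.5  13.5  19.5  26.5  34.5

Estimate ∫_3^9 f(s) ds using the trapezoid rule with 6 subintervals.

90.5

Δs = 1.
T_6 = (1/2)·[1.5 + 2·4.5 + 2·8.5 + 2·13.5 + 2·19.5 + 2·26.5 + 34.5] = 90.5.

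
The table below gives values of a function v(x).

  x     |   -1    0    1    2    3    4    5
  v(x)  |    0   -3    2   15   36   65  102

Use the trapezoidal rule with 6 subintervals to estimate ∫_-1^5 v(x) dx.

166

Δx = 1.
T_6 = (1/2)·[0 + 2·(-3) + 2·2 + 2·15 + 2·36 + 2·65 + 102] = 166.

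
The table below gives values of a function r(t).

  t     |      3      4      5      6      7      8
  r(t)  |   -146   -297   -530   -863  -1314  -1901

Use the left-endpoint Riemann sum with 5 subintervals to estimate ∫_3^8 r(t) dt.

-3150

Δt = 1.
Sum = 1·[(-146) + (-297) + (-530) + (-863) + (-1314)] = -3150.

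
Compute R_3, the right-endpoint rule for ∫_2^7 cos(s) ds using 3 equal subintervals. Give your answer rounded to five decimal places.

Δs = (7 − 2)/3 = 5/3.
Right endpoints: 11/3, 16/3, 7.
f(11/3) ≈ -0.86529, f(16/3) ≈ 0.58180, f(7) ≈ 0.75390.
Sum = Δs · [f(11/3) + f(16/3) + f(7)].
Sum ≈ 0.78403.

0.78403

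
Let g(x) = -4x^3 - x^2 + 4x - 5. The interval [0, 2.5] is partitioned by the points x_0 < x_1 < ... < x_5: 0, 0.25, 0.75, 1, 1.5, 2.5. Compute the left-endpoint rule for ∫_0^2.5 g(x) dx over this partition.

Subinterval widths: 0.25, 0.5, 0.25, 0.5, 1.
Left endpoints: 0, 0.25, 0.75, 1, 1.5.
g(0) = -5, g(0.25) = -4.125, g(0.75) = -4.25, g(1) = -6, g(1.5) = -14.75.
Sum = Σ Δx_i · g(x_i).
Sum = -22.125.

-22.125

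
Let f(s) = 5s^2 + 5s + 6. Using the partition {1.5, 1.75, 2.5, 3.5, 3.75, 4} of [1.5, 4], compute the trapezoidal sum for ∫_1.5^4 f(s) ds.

Subinterval widths: 0.25, 0.75, 1, 0.25, 0.25.
f(1.5) = 24.75, f(1.75) = 30.0625, f(2.5) = 49.75, f(3.5) = 84.75, f(3.75) = 95.0625, f(4) = 106.
On each subinterval the trapezoid contributes (Δs_i/2)·[f(s_{i-1}) + f(s_i)].
Sum = 151.640625.

151.640625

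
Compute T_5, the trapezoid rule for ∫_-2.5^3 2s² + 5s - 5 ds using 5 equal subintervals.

10.01

Δs = (3 − (-2.5))/5 = 1.1.
f(-2.5) = -5, f(-1.4) = -8.08, f(-0.3) = -6.32, f(0.8) = 0.28, f(1.9) = 11.72, f(3) = 28.
T_5 = (Δs/2)·[f(s_0) + 2f(s_1) + ... + 2f(s_{4}) + f(s_5)].
Sum = 10.01.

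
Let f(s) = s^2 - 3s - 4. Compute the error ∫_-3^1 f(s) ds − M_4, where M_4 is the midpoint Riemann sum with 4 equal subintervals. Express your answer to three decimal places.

Exact integral: ∫_-3^1 f(s) ds ≈ 5.33333.
M_4 = 5.
Error ≈ 5.33333 − 5 ≈ 0.333.

0.333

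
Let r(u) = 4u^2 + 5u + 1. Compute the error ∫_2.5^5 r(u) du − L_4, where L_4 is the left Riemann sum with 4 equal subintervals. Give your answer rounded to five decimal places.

26.69271

Exact integral: ∫_2.5^5 r(u) du ≈ 195.2083333.
L_4 = 168.515625.
Error ≈ 195.2083333 − 168.515625 ≈ 26.69271.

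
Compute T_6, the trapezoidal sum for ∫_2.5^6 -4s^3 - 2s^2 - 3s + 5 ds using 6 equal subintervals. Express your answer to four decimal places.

Δs = (6 − 2.5)/6 = 7/12.
f(2.5) = -77.5, f(37/12) = -60703/432, f(11/3) = -6212/27, f(4.25) = -350.9375, f(29/6) = -27425/54, f(65/12) = -304835/432, f(6) = -949.
T_6 = (Δs/2)·[f(s_0) + 2f(s_1) + ... + 2f(s_{5}) + f(s_6)].
Sum ≈ -1428.1661.

-1428.1661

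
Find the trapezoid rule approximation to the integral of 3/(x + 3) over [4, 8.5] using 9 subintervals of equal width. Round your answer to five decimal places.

Δx = (8.5 − 4)/9 = 0.5.
f(4) = 3/7, f(4.5) = 0.4, f(5) = 0.375, f(5.5) = 6/17, f(6) = 1/3, f(6.5) = 6/19, f(7) = 0.3, f(7.5) = 2/7, f(8) = 3/11, f(8.5) = 6/23.
T_9 = (Δx/2)·[f(x_0) + 2f(x_1) + ... + 2f(x_{8}) + f(x_9)].
Sum ≈ 1.49011.

1.49011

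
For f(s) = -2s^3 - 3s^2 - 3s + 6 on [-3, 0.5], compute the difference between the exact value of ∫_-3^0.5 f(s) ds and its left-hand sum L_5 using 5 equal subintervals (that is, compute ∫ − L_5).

Exact integral: ∫_-3^0.5 f(s) ds = 47.46875.
L_5 = 62.23.
Error = 47.46875 − 62.23 = -14.76125.

-14.76125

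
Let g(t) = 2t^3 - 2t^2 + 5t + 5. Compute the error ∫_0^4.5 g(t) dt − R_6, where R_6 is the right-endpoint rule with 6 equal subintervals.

Exact integral: ∫_0^4.5 g(t) dt = 217.40625.
R_6 = 283.8515625.
Error = 217.40625 − 283.8515625 = -66.4453125.

-66.4453125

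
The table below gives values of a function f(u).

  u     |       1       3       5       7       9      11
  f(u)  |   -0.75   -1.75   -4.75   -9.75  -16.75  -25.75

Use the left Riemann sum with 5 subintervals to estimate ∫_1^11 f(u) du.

Δu = 2.
Sum = 2·[(-0.75) + (-1.75) + (-4.75) + (-9.75) + (-16.75)] = -67.5.

-67.5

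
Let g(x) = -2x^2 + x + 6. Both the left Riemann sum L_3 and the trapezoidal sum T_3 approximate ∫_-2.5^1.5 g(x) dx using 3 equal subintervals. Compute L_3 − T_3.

L_3 ≈ -1.037037.
T_3 ≈ 6.962963.
L_3 − T_3 = -8.

-8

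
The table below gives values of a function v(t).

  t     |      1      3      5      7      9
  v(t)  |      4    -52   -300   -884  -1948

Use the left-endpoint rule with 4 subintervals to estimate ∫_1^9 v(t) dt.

Δt = 2.
Sum = 2·[4 + (-52) + (-300) + (-884)] = -2464.

-2464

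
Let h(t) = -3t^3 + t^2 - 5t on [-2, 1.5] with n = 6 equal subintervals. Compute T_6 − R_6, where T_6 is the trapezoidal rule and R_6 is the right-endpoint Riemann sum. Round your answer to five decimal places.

T_6 ≈ 17.0149016.
R_6 ≈ 1.4471933.
T_6 − R_6 ≈ 15.56771.

15.56771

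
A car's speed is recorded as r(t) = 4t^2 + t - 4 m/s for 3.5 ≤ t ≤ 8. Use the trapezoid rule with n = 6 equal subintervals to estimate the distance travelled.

Δt = (8 − 3.5)/6 = 0.75.
r(3.5) = 48.5, r(4.25) = 72.5, r(5) = 101, r(5.75) = 134, r(6.5) = 171.5, r(7.25) = 213.5, r(8) = 260.
T_6 = (Δt/2)·[r(t_0) + 2r(t_1) + ... + 2r(t_{5}) + r(t_6)].
Sum = 635.0625.

635.0625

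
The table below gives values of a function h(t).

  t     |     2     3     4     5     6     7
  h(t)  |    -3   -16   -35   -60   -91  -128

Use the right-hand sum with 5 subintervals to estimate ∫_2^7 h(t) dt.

Δt = 1.
Sum = 1·[(-16) + (-35) + (-60) + (-91) + (-128)] = -330.

-330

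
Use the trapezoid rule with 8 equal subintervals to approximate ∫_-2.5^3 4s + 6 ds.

Δs = (3 − (-2.5))/8 = 0.6875.
f(-2.5) = -4, f(-1.8125) = -1.25, f(-1.125) = 1.5, f(-0.4375) = 4.25, f(0.25) = 7, f(0.9375) = 9.75, f(1.625) = 12.5, f(2.3125) = 15.25, f(3) = 18.
T_8 = (Δs/2)·[f(s_0) + 2f(s_1) + ... + 2f(s_{7}) + f(s_8)].
Sum = 38.5.

38.5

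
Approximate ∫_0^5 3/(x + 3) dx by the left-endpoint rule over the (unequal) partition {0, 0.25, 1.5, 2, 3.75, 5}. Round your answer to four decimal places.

3.3427

Subinterval widths: 0.25, 1.25, 0.5, 1.75, 1.25.
Left endpoints: 0, 0.25, 1.5, 2, 3.75.
f(0) = 1, f(0.25) = 12/13, f(1.5) = 2/3, f(2) = 0.6, f(3.75) = 4/9.
Sum = Σ Δx_i · f(x_i).
Sum ≈ 3.3427.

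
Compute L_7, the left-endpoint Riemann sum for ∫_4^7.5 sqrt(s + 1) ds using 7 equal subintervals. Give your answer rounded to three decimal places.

8.897

Δs = (7.5 − 4)/7 = 0.5.
Left endpoints: 4, 4.5, 5, 5.5, 6, 6.5, 7.
f(4) ≈ 2.236, f(4.5) ≈ 2.345, f(5) ≈ 2.449, f(5.5) ≈ 2.550, f(6) ≈ 2.646, f(6.5) ≈ 2.739, f(7) ≈ 2.828.
Sum = Δs · [f(4) + f(4.5) + f(5) + ...].
Sum ≈ 8.897.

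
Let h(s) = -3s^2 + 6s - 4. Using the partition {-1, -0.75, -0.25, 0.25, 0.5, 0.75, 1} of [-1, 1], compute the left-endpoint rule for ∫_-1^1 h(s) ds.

-12.59375

Subinterval widths: 0.25, 0.5, 0.5, 0.25, 0.25, 0.25.
Left endpoints: -1, -0.75, -0.25, 0.25, 0.5, 0.75.
h(-1) = -13, h(-0.75) = -10.1875, h(-0.25) = -5.6875, h(0.25) = -2.6875, h(0.5) = -1.75, h(0.75) = -1.1875.
Sum = Σ Δs_i · h(s_i).
Sum = -12.59375.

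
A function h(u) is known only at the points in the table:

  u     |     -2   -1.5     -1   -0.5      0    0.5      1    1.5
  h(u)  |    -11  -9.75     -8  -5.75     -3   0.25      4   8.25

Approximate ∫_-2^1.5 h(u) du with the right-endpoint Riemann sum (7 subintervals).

Δu = 0.5.
Sum = 0.5·[(-9.75) + (-8) + (-5.75) + (-3) + 0.25 + 4 + 8.25] = -7.

-7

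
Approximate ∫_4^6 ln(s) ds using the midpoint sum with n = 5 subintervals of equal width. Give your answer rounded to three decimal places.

3.206

Δs = (6 − 4)/5 = 0.4.
Midpoints: 4.2, 4.6, 5, 5.4, 5.8.
f(4.2) ≈ 1.435, f(4.6) ≈ 1.526, f(5) ≈ 1.609, f(5.4) ≈ 1.686, f(5.8) ≈ 1.758.
Sum = Δs · [f(4.2) + f(4.6) + f(5) + f(5.4) + f(5.8)].
Sum ≈ 3.206.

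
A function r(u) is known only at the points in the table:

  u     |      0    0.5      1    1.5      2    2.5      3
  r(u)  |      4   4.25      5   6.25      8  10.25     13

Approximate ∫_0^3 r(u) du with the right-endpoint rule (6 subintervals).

23.375

Δu = 0.5.
Sum = 0.5·[4.25 + 5 + 6.25 + 8 + 10.25 + 13] = 23.375.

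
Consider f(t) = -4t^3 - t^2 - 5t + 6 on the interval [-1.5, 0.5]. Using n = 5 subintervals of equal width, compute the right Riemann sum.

Δt = (0.5 − (-1.5))/5 = 0.4.
Right endpoints: -1.1, -0.7, -0.3, 0.1, 0.5.
f(-1.1) = 15.614, f(-0.7) = 10.382, f(-0.3) = 7.518, f(0.1) = 5.486, f(0.5) = 2.75.
Sum = Δt · [f(-1.1) + f(-0.7) + f(-0.3) + f(0.1) + f(0.5)].
Sum = 16.7.

16.7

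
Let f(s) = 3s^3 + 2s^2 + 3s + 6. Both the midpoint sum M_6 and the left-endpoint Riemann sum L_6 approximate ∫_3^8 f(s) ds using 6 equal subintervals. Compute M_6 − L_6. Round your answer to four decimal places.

613.6285

M_6 ≈ 3432.181713.
L_6 ≈ 2818.553241.
M_6 − L_6 ≈ 613.6285.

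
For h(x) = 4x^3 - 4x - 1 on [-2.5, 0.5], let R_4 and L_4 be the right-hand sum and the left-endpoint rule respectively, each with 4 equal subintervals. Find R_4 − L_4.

R_4 = -14.25.
L_4 = -52.5.
R_4 − L_4 = 38.25.

38.25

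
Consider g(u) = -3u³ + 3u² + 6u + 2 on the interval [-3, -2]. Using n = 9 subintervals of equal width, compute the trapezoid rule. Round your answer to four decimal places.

54.8025

Δu = (-2 − (-3))/9 = 1/9.
g(-3) = 92, g(-26/9) = 19934/243, g(-25/9) = 17686/243, g(-8/3) = 578/9, g(-23/9) = 13688/243, g(-22/9) = 11926/243, g(-7/3) = 382/9, g(-20/9) = 8846/243, g(-19/9) = 7516/243, g(-2) = 26.
T_9 = (Δu/2)·[g(u_0) + 2g(u_1) + ... + 2g(u_{8}) + g(u_9)].
Sum ≈ 54.8025.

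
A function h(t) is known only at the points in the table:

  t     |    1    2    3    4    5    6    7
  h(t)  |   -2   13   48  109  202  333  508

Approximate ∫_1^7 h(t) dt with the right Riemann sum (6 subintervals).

Δt = 1.
Sum = 1·[13 + 48 + 109 + 202 + 333 + 508] = 1213.

1213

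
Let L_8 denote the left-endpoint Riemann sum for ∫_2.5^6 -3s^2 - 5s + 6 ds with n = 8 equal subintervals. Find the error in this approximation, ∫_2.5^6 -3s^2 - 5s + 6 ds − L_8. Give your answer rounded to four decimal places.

Exact integral: ∫_2.5^6 f(s) ds = -253.75.
L_8 ≈ -230.733398.
Error ≈ -253.75 − (-230.733398) ≈ -23.0166.

-23.0166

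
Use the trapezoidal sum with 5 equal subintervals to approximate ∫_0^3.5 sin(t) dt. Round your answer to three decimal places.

Δt = (3.5 − 0)/5 = 0.7.
f(0) ≈ 0.000, f(0.7) ≈ 0.644, f(1.4) ≈ 0.985, f(2.1) ≈ 0.863, f(2.8) ≈ 0.335, f(3.5) ≈ -0.351.
T_5 = (Δt/2)·[f(t_0) + 2f(t_1) + ... + 2f(t_{4}) + f(t_5)].
Sum ≈ 1.857.

1.857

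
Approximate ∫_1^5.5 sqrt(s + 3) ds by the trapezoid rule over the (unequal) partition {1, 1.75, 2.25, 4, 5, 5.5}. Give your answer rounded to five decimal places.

11.17795

Subinterval widths: 0.75, 0.5, 1.75, 1, 0.5.
f(1) ≈ 2.00000, f(1.75) ≈ 2.17945, f(2.25) ≈ 2.29129, f(4) ≈ 2.64575, f(5) ≈ 2.82843, f(5.5) ≈ 2.91548.
On each subinterval the trapezoid contributes (Δs_i/2)·[f(s_{i-1}) + f(s_i)].
Sum ≈ 11.17795.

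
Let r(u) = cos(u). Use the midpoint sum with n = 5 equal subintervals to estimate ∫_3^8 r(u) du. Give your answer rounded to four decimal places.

Δu = (8 − 3)/5 = 1.
Midpoints: 3.5, 4.5, 5.5, 6.5, 7.5.
r(3.5) ≈ -0.9365, r(4.5) ≈ -0.2108, r(5.5) ≈ 0.7087, r(6.5) ≈ 0.9766, r(7.5) ≈ 0.3466.
Sum = Δu · [r(3.5) + r(4.5) + r(5.5) + r(6.5) + r(7.5)].
Sum ≈ 0.8846.

0.8846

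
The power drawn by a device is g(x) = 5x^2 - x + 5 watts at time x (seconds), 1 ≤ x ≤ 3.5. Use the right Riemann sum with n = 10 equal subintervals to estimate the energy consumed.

83.515625

Δx = (3.5 − 1)/10 = 0.25.
Right endpoints: 1.25, 1.5, 1.75, 2, 2.25, 2.5, 2.75, 3, 3.25, 3.5.
g(1.25) = 11.5625, g(1.5) = 14.75, g(1.75) = 18.5625, g(2) = 23, g(2.25) = 28.0625, g(2.5) = 33.75, g(2.75) = 40.0625, g(3) = 47, g(3.25) = 54.5625, g(3.5) = 62.75.
Sum = Δx · [g(1.25) + g(1.5) + g(1.75) + ...].
Sum = 83.515625.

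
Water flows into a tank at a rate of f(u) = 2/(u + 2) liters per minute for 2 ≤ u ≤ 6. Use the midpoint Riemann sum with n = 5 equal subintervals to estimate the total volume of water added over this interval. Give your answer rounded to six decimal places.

Δu = (6 − 2)/5 = 0.8.
Midpoints: 2.4, 3.2, 4, 4.8, 5.6.
f(2.4) = 5/11, f(3.2) = 5/13, f(4) = 1/3, f(4.8) = 5/17, f(5.6) = 5/19.
Sum = Δu · [f(2.4) + f(3.2) + f(4) + f(4.8) + f(5.6)].
Sum ≈ 1.383816.

1.383816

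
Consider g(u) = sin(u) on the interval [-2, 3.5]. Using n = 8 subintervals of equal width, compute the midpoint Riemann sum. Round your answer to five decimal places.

0.53070

Δu = (3.5 − (-2))/8 = 0.6875.
Midpoints: -1.65625, -0.96875, -0.28125, 0.40625, 1.09375, 1.78125, 2.46875, 3.15625.
g(-1.65625) ≈ -0.99635, g(-0.96875) ≈ -0.82418, g(-0.28125) ≈ -0.27756, g(0.40625) ≈ 0.39517, g(1.09375) ≈ 0.88835, g(1.78125) ≈ 0.97794, g(2.46875) ≈ 0.62321, g(3.15625) ≈ -0.01466.
Sum = Δu · [g(-1.65625) + g(-0.96875) + g(-0.28125) + ...].
Sum ≈ 0.53070.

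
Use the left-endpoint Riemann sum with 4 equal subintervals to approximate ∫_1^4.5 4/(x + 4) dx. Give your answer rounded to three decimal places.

Δx = (4.5 − 1)/4 = 0.875.
Left endpoints: 1, 1.875, 2.75, 3.625.
f(1) = 0.8, f(1.875) = 32/47, f(2.75) = 16/27, f(3.625) = 32/61.
Sum = Δx · [f(1) + f(1.875) + f(2.75) + f(3.625)].
Sum ≈ 2.273.

2.273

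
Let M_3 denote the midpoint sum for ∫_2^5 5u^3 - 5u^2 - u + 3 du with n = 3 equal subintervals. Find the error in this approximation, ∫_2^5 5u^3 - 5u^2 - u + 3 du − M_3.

11.875

Exact integral: ∫_2^5 f(u) du = 564.75.
M_3 = 552.875.
Error = 564.75 − 552.875 = 11.875.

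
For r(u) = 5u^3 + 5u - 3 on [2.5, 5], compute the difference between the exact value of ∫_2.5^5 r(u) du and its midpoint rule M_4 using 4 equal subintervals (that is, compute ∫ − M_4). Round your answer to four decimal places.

Exact integral: ∫_2.5^5 r(u) du = 771.796875.
M_4 ≈ 767.219238.
Error ≈ 771.796875 − 767.219238 ≈ 4.5776.

4.5776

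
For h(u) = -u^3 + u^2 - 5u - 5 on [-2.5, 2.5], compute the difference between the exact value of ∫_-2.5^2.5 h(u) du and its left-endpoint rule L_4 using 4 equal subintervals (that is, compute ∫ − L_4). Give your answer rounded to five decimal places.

-36.45833

Exact integral: ∫_-2.5^2.5 h(u) du ≈ -14.5833333.
L_4 = 21.875.
Error ≈ -14.5833333 − 21.875 ≈ -36.45833.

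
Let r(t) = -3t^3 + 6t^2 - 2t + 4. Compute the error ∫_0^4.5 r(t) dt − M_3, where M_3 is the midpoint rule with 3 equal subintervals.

-12.0234375

Exact integral: ∫_0^4.5 r(t) dt = -127.546875.
M_3 = -115.5234375.
Error = -127.546875 − (-115.5234375) = -12.0234375.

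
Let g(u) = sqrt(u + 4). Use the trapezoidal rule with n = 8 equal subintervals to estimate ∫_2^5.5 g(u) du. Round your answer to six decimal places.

Δu = (5.5 − 2)/8 = 0.4375.
g(2) ≈ 2.449490, g(2.4375) ≈ 2.537223, g(2.875) ≈ 2.622022, g(3.3125) ≈ 2.704163, g(3.75) ≈ 2.783882, g(4.1875) ≈ 2.861381, g(4.625) ≈ 2.936835, g(5.0625) ≈ 3.010399, g(5.5) ≈ 3.082207.
T_8 = (Δu/2)·[g(u_0) + 2g(u_1) + ... + 2g(u_{7}) + g(u_8)].
Sum ≈ 9.722017.

9.722017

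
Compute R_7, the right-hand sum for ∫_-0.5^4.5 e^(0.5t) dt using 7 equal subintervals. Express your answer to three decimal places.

20.713

Δt = (4.5 − (-0.5))/7 = 5/7.
Right endpoints: 3/14, 13/14, 23/14, 33/14, 43/14, 53/14, 4.5.
f(3/14) ≈ 1.113, f(13/14) ≈ 1.591, f(23/14) ≈ 2.274, f(33/14) ≈ 3.250, f(43/14) ≈ 4.645, f(53/14) ≈ 6.638, f(4.5) ≈ 9.488.
Sum = Δt · [f(3/14) + f(13/14) + f(23/14) + ...].
Sum ≈ 20.713.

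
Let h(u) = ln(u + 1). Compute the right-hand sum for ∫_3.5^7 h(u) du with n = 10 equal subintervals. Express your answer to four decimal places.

6.4669

Δu = (7 − 3.5)/10 = 0.35.
Right endpoints: 3.85, 4.2, 4.55, 4.9, 5.25, 5.6, 5.95, 6.3, 6.65, 7.
h(3.85) ≈ 1.5790, h(4.2) ≈ 1.6487, h(4.55) ≈ 1.7138, h(4.9) ≈ 1.7750, h(5.25) ≈ 1.8326, h(5.6) ≈ 1.8871, h(5.95) ≈ 1.9387, h(6.3) ≈ 1.9879, h(6.65) ≈ 2.0347, h(7) ≈ 2.0794.
Sum = Δu · [h(3.85) + h(4.2) + h(4.55) + ...].
Sum ≈ 6.4669.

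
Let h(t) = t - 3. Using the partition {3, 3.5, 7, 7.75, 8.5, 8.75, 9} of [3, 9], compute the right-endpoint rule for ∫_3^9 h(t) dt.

24.875

Subinterval widths: 0.5, 3.5, 0.75, 0.75, 0.25, 0.25.
Right endpoints: 3.5, 7, 7.75, 8.5, 8.75, 9.
h(3.5) = 0.5, h(7) = 4, h(7.75) = 4.75, h(8.5) = 5.5, h(8.75) = 5.75, h(9) = 6.
Sum = Σ Δt_i · h(t_i).
Sum = 24.875.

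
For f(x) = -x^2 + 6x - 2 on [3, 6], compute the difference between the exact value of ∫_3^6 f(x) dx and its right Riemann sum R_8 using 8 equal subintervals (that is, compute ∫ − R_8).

1.7578125

Exact integral: ∫_3^6 f(x) dx = 12.
R_8 = 10.2421875.
Error = 12 − 10.2421875 = 1.7578125.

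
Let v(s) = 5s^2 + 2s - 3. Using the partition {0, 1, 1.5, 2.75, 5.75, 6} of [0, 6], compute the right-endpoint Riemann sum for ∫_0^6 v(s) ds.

628.703125

Subinterval widths: 1, 0.5, 1.25, 3, 0.25.
Right endpoints: 1, 1.5, 2.75, 5.75, 6.
v(1) = 4, v(1.5) = 11.25, v(2.75) = 40.3125, v(5.75) = 173.8125, v(6) = 189.
Sum = Σ Δs_i · v(s_i).
Sum = 628.703125.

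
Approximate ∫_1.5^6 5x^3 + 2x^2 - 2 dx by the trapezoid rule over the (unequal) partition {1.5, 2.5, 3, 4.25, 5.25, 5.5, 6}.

Subinterval widths: 1, 0.5, 1.25, 1, 0.25, 0.5.
f(1.5) = 19.375, f(2.5) = 88.625, f(3) = 151, f(4.25) = 417.953125, f(5.25) = 776.640625, f(5.5) = 890.375, f(6) = 1150.
On each subinterval the trapezoid contributes (Δx_i/2)·[f(x_{i-1}) + f(x_i)].
Sum = 1785.26953125.

1785.26953125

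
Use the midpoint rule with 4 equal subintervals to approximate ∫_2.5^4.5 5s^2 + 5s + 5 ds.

Δs = (4.5 − 2.5)/4 = 0.5.
Midpoints: 2.75, 3.25, 3.75, 4.25.
f(2.75) = 56.5625, f(3.25) = 74.0625, f(3.75) = 94.0625, f(4.25) = 116.5625.
Sum = Δs · [f(2.75) + f(3.25) + f(3.75) + f(4.25)].
Sum = 170.625.

170.625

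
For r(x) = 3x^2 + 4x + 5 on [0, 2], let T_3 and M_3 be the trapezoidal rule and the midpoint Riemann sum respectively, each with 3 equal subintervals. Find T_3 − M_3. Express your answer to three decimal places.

T_3 ≈ 26.44444.
M_3 ≈ 25.77778.
T_3 − M_3 ≈ 0.667.

0.667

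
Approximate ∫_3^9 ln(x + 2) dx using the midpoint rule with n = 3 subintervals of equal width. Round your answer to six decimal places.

12.347572

Δx = (9 − 3)/3 = 2.
Midpoints: 4, 6, 8.
f(4) ≈ 1.791759, f(6) ≈ 2.079442, f(8) ≈ 2.302585.
Sum = Δx · [f(4) + f(6) + f(8)].
Sum ≈ 12.347572.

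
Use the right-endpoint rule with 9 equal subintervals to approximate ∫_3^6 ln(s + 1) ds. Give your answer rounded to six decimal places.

5.168471

Δs = (6 − 3)/9 = 1/3.
Right endpoints: 10/3, 11/3, 4, 13/3, 14/3, 5, 16/3, 17/3, 6.
f(10/3) ≈ 1.466337, f(11/3) ≈ 1.540445, f(4) ≈ 1.609438, f(13/3) ≈ 1.673976, f(14/3) ≈ 1.734601, f(5) ≈ 1.791759, f(16/3) ≈ 1.845827, f(17/3) ≈ 1.897120, f(6) ≈ 1.945910.
Sum = Δs · [f(10/3) + f(11/3) + f(4) + ...].
Sum ≈ 5.168471.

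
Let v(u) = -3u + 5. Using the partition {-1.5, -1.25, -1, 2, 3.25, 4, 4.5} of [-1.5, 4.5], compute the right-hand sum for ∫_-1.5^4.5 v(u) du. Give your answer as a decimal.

Subinterval widths: 0.25, 0.25, 3, 1.25, 0.75, 0.5.
Right endpoints: -1.25, -1, 2, 3.25, 4, 4.5.
v(-1.25) = 8.75, v(-1) = 8, v(2) = -1, v(3.25) = -4.75, v(4) = -7, v(4.5) = -8.5.
Sum = Σ Δu_i · v(u_i).
Sum = -14.25.

-14.25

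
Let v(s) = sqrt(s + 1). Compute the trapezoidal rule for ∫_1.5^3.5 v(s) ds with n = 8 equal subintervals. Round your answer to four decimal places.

3.7283

Δs = (3.5 − 1.5)/8 = 0.25.
v(1.5) ≈ 1.5811, v(1.75) ≈ 1.6583, v(2) ≈ 1.7321, v(2.25) ≈ 1.8028, v(2.5) ≈ 1.8708, v(2.75) ≈ 1.9365, v(3) ≈ 2.0000, v(3.25) ≈ 2.0616, v(3.5) ≈ 2.1213.
T_8 = (Δs/2)·[v(s_0) + 2v(s_1) + ... + 2v(s_{7}) + v(s_8)].
Sum ≈ 3.7283.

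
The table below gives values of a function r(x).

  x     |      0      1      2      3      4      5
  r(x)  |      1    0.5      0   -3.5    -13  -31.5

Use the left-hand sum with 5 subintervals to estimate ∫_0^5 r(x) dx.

-15

Δx = 1.
Sum = 1·[1 + 0.5 + 0 + (-3.5) + (-13)] = -15.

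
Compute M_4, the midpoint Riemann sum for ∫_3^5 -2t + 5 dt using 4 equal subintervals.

Δt = (5 − 3)/4 = 0.5.
Midpoints: 3.25, 3.75, 4.25, 4.75.
f(3.25) = -1.5, f(3.75) = -2.5, f(4.25) = -3.5, f(4.75) = -4.5.
Sum = Δt · [f(3.25) + f(3.75) + f(4.25) + f(4.75)].
Sum = -6.

-6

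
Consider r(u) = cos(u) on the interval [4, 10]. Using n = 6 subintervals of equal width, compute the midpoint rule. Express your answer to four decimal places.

0.2219

Δu = (10 − 4)/6 = 1.
Midpoints: 4.5, 5.5, 6.5, 7.5, 8.5, 9.5.
r(4.5) ≈ -0.2108, r(5.5) ≈ 0.7087, r(6.5) ≈ 0.9766, r(7.5) ≈ 0.3466, r(8.5) ≈ -0.6020, r(9.5) ≈ -0.9972.
Sum = Δu · [r(4.5) + r(5.5) + r(6.5) + ...].
Sum ≈ 0.2219.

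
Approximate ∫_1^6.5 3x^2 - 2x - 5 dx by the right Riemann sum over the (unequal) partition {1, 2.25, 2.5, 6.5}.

Subinterval widths: 1.25, 0.25, 4.
Right endpoints: 2.25, 2.5, 6.5.
f(2.25) = 5.6875, f(2.5) = 8.75, f(6.5) = 108.75.
Sum = Σ Δx_i · f(x_i).
Sum = 444.296875.

444.296875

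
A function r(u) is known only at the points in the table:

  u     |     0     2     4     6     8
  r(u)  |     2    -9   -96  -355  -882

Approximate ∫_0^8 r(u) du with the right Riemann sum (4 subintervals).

Δu = 2.
Sum = 2·[(-9) + (-96) + (-355) + (-882)] = -2684.

-2684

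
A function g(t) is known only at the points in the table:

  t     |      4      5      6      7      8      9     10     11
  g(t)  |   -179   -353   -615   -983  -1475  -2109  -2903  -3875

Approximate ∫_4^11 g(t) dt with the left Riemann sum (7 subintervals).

Δt = 1.
Sum = 1·[(-179) + (-353) + (-615) + (-983) + (-1475) + (-2109) + (-2903)] = -8617.

-8617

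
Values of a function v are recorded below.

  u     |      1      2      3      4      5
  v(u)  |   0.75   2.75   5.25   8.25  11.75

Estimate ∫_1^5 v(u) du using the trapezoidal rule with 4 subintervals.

22.5

Δu = 1.
T_4 = (1/2)·[0.75 + 2·2.75 + 2·5.25 + 2·8.25 + 11.75] = 22.5.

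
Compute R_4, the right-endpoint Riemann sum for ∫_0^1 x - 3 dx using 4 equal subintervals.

Δx = (1 − 0)/4 = 0.25.
Right endpoints: 0.25, 0.5, 0.75, 1.
f(0.25) = -2.75, f(0.5) = -2.5, f(0.75) = -2.25, f(1) = -2.
Sum = Δx · [f(0.25) + f(0.5) + f(0.75) + f(1)].
Sum = -2.375.

-2.375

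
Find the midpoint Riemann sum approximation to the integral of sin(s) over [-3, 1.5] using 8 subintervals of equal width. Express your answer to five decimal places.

Δs = (1.5 − (-3))/8 = 0.5625.
Midpoints: -2.71875, -2.15625, -1.59375, -1.03125, -0.46875, 0.09375, 0.65625, 1.21875.
f(-2.71875) ≈ -0.41035, f(-2.15625) ≈ -0.83346, f(-1.59375) ≈ -0.99974, f(-1.03125) ≈ -0.85794, f(-0.46875) ≈ -0.45177, f(0.09375) ≈ 0.09361, f(0.65625) ≈ 0.61015, f(1.21875) ≈ 0.93867.
Sum = Δs · [f(-2.71875) + f(-2.15625) + f(-1.59375) + ...].
Sum ≈ -1.07484.

-1.07484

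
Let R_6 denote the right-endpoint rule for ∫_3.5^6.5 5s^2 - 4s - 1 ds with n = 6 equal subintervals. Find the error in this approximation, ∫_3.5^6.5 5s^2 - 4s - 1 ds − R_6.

-35.125

Exact integral: ∫_3.5^6.5 f(s) ds = 323.25.
R_6 = 358.375.
Error = 323.25 − 358.375 = -35.125.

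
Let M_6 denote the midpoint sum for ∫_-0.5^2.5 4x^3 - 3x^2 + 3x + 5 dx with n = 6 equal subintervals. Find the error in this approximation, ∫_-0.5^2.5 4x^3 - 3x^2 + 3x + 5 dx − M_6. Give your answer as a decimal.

0.5625

Exact integral: ∫_-0.5^2.5 f(x) dx = 47.25.
M_6 = 46.6875.
Error = 47.25 − 46.6875 = 0.5625.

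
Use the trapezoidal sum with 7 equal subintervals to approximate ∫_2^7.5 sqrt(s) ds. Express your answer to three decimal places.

Δs = (7.5 − 2)/7 = 11/14.
f(2) ≈ 1.414, f(39/14) ≈ 1.669, f(25/7) ≈ 1.890, f(61/14) ≈ 2.087, f(36/7) ≈ 2.268, f(83/14) ≈ 2.435, f(47/7) ≈ 2.591, f(7.5) ≈ 2.739.
T_7 = (Δs/2)·[f(s_0) + 2f(s_1) + ... + 2f(s_{6}) + f(s_7)].
Sum ≈ 11.799.

11.799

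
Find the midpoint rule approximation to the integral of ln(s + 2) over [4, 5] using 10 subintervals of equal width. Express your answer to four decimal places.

Δs = (5 − 4)/10 = 0.1.
Midpoints: 4.05, 4.15, 4.25, 4.35, 4.45, 4.55, 4.65, 4.75, 4.85, 4.95.
f(4.05) ≈ 1.8001, f(4.15) ≈ 1.8165, f(4.25) ≈ 1.8326, f(4.35) ≈ 1.8485, f(4.45) ≈ 1.8641, f(4.55) ≈ 1.8795, f(4.65) ≈ 1.8946, f(4.75) ≈ 1.9095, f(4.85) ≈ 1.9242, f(4.95) ≈ 1.9387.
Sum = Δs · [f(4.05) + f(4.15) + f(4.25) + ...].
Sum ≈ 1.8708.

1.8708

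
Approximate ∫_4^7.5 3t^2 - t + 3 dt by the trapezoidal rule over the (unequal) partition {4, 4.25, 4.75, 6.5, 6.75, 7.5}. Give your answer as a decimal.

351.21875

Subinterval widths: 0.25, 0.5, 1.75, 0.25, 0.75.
f(4) = 47, f(4.25) = 52.9375, f(4.75) = 65.9375, f(6.5) = 123.25, f(6.75) = 132.9375, f(7.5) = 164.25.
On each subinterval the trapezoid contributes (Δt_i/2)·[f(t_{i-1}) + f(t_i)].
Sum = 351.21875.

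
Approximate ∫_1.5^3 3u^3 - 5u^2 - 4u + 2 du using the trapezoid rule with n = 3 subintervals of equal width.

8.03125

Δu = (3 − 1.5)/3 = 0.5.
f(1.5) = -5.125, f(2) = -2, f(2.5) = 7.625, f(3) = 26.
T_3 = (Δu/2)·[f(u_0) + 2f(u_1) + 2f(u_2) + f(u_3)].
Sum = 8.03125.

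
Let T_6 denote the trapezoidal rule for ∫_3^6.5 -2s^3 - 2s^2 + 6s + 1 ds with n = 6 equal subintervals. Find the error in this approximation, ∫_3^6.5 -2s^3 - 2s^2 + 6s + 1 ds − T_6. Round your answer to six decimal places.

6.054109

Exact integral: ∫_3^6.5 f(s) ds ≈ -913.86458333.
T_6 ≈ -919.91869213.
Error ≈ -913.86458333 − (-919.91869213) ≈ 6.054109.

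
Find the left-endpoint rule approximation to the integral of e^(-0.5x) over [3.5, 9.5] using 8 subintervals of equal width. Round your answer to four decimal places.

0.3960

Δx = (9.5 − 3.5)/8 = 0.75.
Left endpoints: 3.5, 4.25, 5, 5.75, 6.5, 7.25, 8, 8.75.
f(3.5) ≈ 0.1738, f(4.25) ≈ 0.1194, f(5) ≈ 0.0821, f(5.75) ≈ 0.0564, f(6.5) ≈ 0.0388, f(7.25) ≈ 0.0266, f(8) ≈ 0.0183, f(8.75) ≈ 0.0126.
Sum = Δx · [f(3.5) + f(4.25) + f(5) + ...].
Sum ≈ 0.3960.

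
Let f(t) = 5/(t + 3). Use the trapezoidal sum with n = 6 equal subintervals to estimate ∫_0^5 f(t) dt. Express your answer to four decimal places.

Δt = (5 − 0)/6 = 5/6.
f(0) = 5/3, f(5/6) = 30/23, f(5/3) = 15/14, f(2.5) = 10/11, f(10/3) = 15/19, f(25/6) = 30/43, f(5) = 0.625.
T_6 = (Δt/2)·[f(t_0) + 2f(t_1) + ... + 2f(t_{5}) + f(t_6)].
Sum ≈ 4.9315.

4.9315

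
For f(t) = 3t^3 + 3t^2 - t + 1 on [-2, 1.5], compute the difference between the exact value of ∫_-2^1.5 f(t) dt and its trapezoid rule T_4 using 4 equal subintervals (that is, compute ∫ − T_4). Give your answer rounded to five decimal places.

-0.33496

Exact integral: ∫_-2^1.5 f(t) dt = 7.546875.
T_4 ≈ 7.8818359.
Error ≈ 7.546875 − 7.8818359 ≈ -0.33496.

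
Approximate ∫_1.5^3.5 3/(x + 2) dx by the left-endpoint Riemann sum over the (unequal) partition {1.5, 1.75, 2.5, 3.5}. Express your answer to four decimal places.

1.4810

Subinterval widths: 0.25, 0.75, 1.
Left endpoints: 1.5, 1.75, 2.5.
f(1.5) = 6/7, f(1.75) = 0.8, f(2.5) = 2/3.
Sum = Σ Δx_i · f(x_i).
Sum ≈ 1.4810.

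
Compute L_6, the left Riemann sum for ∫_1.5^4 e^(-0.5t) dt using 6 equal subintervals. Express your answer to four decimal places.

0.7467

Δt = (4 − 1.5)/6 = 5/12.
Left endpoints: 1.5, 23/12, 7/3, 2.75, 19/6, 43/12.
f(1.5) ≈ 0.4724, f(23/12) ≈ 0.3835, f(7/3) ≈ 0.3114, f(2.75) ≈ 0.2528, f(19/6) ≈ 0.2053, f(43/12) ≈ 0.1667.
Sum = Δt · [f(1.5) + f(23/12) + f(7/3) + ...].
Sum ≈ 0.7467.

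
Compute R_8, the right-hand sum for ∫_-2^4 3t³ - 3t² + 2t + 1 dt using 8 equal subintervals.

Δt = (4 − (-2))/8 = 0.75.
Right endpoints: -1.25, -0.5, 0.25, 1, 1.75, 2.5, 3.25, 4.
f(-1.25) = -12.046875, f(-0.5) = -1.125, f(0.25) = 1.359375, f(1) = 3, f(1.75) = 11.390625, f(2.5) = 34.125, f(3.25) = 78.796875, f(4) = 153.
Sum = Δt · [f(-1.25) + f(-0.5) + f(0.25) + ...].
Sum = 201.375.

201.375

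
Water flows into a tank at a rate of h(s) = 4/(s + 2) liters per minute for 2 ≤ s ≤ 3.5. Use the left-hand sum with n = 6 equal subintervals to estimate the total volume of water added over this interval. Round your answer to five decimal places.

Δs = (3.5 − 2)/6 = 0.25.
Left endpoints: 2, 2.25, 2.5, 2.75, 3, 3.25.
h(2) = 1, h(2.25) = 16/17, h(2.5) = 8/9, h(2.75) = 16/19, h(3) = 0.8, h(3.25) = 16/21.
Sum = Δs · [h(2) + h(2.25) + h(2.5) + ...].
Sum ≈ 1.30852.

1.30852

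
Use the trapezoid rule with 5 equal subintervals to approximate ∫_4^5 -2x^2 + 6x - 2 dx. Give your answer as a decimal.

-15.68

Δx = (5 − 4)/5 = 0.2.
f(4) = -10, f(4.2) = -12.08, f(4.4) = -14.32, f(4.6) = -16.72, f(4.8) = -19.28, f(5) = -22.
T_5 = (Δx/2)·[f(x_0) + 2f(x_1) + ... + 2f(x_{4}) + f(x_5)].
Sum = -15.68.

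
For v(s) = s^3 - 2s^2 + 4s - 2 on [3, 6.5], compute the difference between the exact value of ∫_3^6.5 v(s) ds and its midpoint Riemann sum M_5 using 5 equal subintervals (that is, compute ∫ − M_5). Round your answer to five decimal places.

Exact integral: ∫_3^6.5 v(s) ds ≈ 320.4322917.
M_5 = 318.6815625.
Error ≈ 320.4322917 − 318.6815625 ≈ 1.75073.

1.75073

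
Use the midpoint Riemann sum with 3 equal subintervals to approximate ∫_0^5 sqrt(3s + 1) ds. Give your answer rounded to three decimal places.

14.101

Δs = (5 − 0)/3 = 5/3.
Midpoints: 5/6, 2.5, 25/6.
f(5/6) ≈ 1.871, f(2.5) ≈ 2.915, f(25/6) ≈ 3.674.
Sum = Δs · [f(5/6) + f(2.5) + f(25/6)].
Sum ≈ 14.101.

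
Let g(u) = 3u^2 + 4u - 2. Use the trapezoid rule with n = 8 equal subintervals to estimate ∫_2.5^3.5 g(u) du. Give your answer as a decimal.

Δu = (3.5 − 2.5)/8 = 0.125.
g(2.5) = 26.75, g(2.625) = 29.171875, g(2.75) = 31.6875, g(2.875) = 34.296875, g(3) = 37, g(3.125) = 39.796875, g(3.25) = 42.6875, g(3.375) = 45.671875, g(3.5) = 48.75.
T_8 = (Δu/2)·[g(u_0) + 2g(u_1) + ... + 2g(u_{7}) + g(u_8)].
Sum = 37.2578125.

37.2578125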